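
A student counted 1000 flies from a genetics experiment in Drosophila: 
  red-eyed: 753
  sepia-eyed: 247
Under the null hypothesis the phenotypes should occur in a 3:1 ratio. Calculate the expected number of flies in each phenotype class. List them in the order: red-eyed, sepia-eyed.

750, 250

Under the 3:1 hypothesis (Σ ratio = 4, N = 1000):
  red-eyed: 1000 × 3/4 = 750
  sepia-eyed: 1000 × 1/4 = 250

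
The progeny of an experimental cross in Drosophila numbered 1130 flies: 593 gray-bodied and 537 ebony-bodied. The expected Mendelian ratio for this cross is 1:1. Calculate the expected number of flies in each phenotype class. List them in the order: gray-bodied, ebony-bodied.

565, 565

Expected counts for N = 1130 under a 1:1 ratio (total parts = 2):
  gray-bodied: 1130 × 1/2 = 565
  ebony-bodied: 1130 × 1/2 = 565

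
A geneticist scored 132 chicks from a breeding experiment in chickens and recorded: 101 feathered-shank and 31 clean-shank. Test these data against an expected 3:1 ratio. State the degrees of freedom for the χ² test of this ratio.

A goodness-of-fit test with 2 phenotype classes has df = 2 − 1 = 1.

1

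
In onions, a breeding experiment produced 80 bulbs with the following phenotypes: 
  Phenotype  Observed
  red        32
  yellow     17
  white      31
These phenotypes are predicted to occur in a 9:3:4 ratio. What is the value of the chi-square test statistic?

Total ratio parts = 16. Expected numbers out of 80:
  red: 80 × 9/16 = 45
  yellow: 80 × 3/16 = 15
  white: 80 × 4/16 = 20
χ² = Σ (O − E)² / E
  red: (32 − 45)² / 45 = 3.7556
  yellow: (17 − 15)² / 15 = 0.2667
  white: (31 − 20)² / 20 = 6.0500
χ² = 3.7556 + 0.2667 + 6.0500 = 10.0723 ≈ 10.072

10.072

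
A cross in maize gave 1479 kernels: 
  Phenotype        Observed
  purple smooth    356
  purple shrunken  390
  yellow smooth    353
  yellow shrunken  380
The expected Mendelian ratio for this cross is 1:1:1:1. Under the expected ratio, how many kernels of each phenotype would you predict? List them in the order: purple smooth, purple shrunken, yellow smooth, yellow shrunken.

369.75, 369.75, 369.75, 369.75

Under the 1:1:1:1 hypothesis (Σ ratio = 4, N = 1479):
  purple smooth: 1479 × 1/4 = 369.75
  purple shrunken: 1479 × 1/4 = 369.75
  yellow smooth: 1479 × 1/4 = 369.75
  yellow shrunken: 1479 × 1/4 = 369.75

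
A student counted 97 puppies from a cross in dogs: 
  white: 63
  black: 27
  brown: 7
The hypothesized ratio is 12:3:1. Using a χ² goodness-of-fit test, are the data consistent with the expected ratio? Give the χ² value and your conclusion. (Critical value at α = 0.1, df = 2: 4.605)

Under the 12:3:1 hypothesis (Σ ratio = 16, N = 97):
  white: 97 × 12/16 = 72.75
  black: 97 × 3/16 = 18.1875
  brown: 97 × 1/16 = 6.0625
χ² = Σ (O − E)² / E
  white: (63 − 72.75)² / 72.75 = 1.3067
  black: (27 − 18.1875)² / 18.1875 = 4.2700
  brown: (7 − 6.0625)² / 6.0625 = 0.1450
χ² = 1.3067 + 4.2700 + 0.1450 = 5.7217 ≈ 5.722
Degrees of freedom = 3 − 1 = 2; critical value at α = 0.1 is 4.605.
Since 5.722 > 4.605, we reject the null hypothesis — the data do not fit the 12:3:1 ratio.

5.722; not consistent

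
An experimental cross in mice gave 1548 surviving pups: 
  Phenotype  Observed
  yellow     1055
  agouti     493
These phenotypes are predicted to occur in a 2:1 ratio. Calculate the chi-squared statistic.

Expected counts for N = 1548 under a 2:1 ratio (total parts = 3):
  yellow: 1548 × 2/3 = 1032
  agouti: 1548 × 1/3 = 516
χ² = Σ (O − E)² / E
  yellow: (1055 − 1032)² / 1032 = 0.5126
  agouti: (493 − 516)² / 516 = 1.0252
χ² = 0.5126 + 1.0252 = 1.5378 ≈ 1.538

1.538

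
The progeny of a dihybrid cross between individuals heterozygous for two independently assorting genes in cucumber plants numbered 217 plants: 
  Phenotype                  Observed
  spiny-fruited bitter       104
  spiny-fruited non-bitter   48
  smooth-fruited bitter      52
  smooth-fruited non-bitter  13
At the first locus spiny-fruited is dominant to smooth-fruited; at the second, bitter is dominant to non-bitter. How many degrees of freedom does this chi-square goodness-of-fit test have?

3

A dihybrid F₂ with independent assortment and complete dominance at both loci gives a 9:3:3:1 phenotypic ratio.
A goodness-of-fit test with 4 phenotype classes has df = 4 − 1 = 3.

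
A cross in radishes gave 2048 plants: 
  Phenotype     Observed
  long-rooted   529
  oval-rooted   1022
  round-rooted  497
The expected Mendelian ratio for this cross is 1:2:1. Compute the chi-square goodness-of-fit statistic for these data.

Expected counts for N = 2048 under a 1:2:1 ratio (total parts = 4):
  long-rooted: 2048 × 1/4 = 512
  oval-rooted: 2048 × 2/4 = 1024
  round-rooted: 2048 × 1/4 = 512
χ² = Σ (O − E)² / E
  long-rooted: (529 − 512)² / 512 = 0.5645
  oval-rooted: (1022 − 1024)² / 1024 = 0.0039
  round-rooted: (497 − 512)² / 512 = 0.4395
χ² = 0.5645 + 0.0039 + 0.4395 = 1.0079 ≈ 1.008

1.008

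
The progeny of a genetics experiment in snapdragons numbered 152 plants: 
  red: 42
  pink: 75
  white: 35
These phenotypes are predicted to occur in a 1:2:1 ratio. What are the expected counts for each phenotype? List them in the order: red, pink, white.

The 1:2:1 ratio has 4 parts, so with N = 152 the expected counts are:
  red: 152 × 1/4 = 38
  pink: 152 × 2/4 = 76
  white: 152 × 1/4 = 38

38, 76, 38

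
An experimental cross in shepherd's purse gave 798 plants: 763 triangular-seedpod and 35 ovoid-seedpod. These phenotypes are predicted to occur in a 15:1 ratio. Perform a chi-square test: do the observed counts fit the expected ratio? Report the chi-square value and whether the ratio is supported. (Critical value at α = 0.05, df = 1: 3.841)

4.732; not consistent

Under the 15:1 hypothesis (Σ ratio = 16, N = 798):
  triangular-seedpod: 798 × 15/16 = 748.125
  ovoid-seedpod: 798 × 1/16 = 49.875
χ² = Σ (O − E)² / E
  triangular-seedpod: (763 − 748.125)² / 748.125 = 0.2958
  ovoid-seedpod: (35 − 49.875)² / 49.875 = 4.4364
χ² = 0.2958 + 4.4364 = 4.7322 ≈ 4.732
Degrees of freedom = 2 − 1 = 1; critical value at α = 0.05 is 3.841.
Since 4.732 > 3.841, we reject the null hypothesis — the data do not fit the 15:1 ratio.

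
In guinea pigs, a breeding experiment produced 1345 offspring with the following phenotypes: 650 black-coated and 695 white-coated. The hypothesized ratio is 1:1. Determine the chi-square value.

1.506

Under the 1:1 hypothesis (Σ ratio = 2, N = 1345):
  black-coated: 1345 × 1/2 = 672.5
  white-coated: 1345 × 1/2 = 672.5
χ² = Σ (O − E)² / E
  black-coated: (650 − 672.5)² / 672.5 = 0.7528
  white-coated: (695 − 672.5)² / 672.5 = 0.7528
χ² = 0.7528 + 0.7528 = 1.5056 ≈ 1.506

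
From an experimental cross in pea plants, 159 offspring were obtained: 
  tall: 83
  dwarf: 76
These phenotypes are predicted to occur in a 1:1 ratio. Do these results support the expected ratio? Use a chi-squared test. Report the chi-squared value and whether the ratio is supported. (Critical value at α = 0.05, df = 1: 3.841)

0.308; consistent

Total ratio parts = 2. Expected numbers out of 159:
  tall: 159 × 1/2 = 79.5
  dwarf: 159 × 1/2 = 79.5
χ² = Σ (O − E)² / E
  tall: (83 − 79.5)² / 79.5 = 0.1541
  dwarf: (76 − 79.5)² / 79.5 = 0.1541
χ² = 0.1541 + 0.1541 = 0.3082 ≈ 0.308
Degrees of freedom = 2 − 1 = 1; critical value at α = 0.05 is 3.841.
Since 0.308 < 3.841, we fail to reject the null hypothesis — the data are consistent with the 1:1 ratio.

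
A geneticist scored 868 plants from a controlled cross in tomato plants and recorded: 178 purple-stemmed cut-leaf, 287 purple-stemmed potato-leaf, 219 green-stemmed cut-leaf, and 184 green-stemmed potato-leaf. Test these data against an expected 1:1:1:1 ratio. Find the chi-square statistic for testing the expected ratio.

34.627

Under the 1:1:1:1 hypothesis (Σ ratio = 4, N = 868):
  purple-stemmed cut-leaf: 868 × 1/4 = 217
  purple-stemmed potato-leaf: 868 × 1/4 = 217
  green-stemmed cut-leaf: 868 × 1/4 = 217
  green-stemmed potato-leaf: 868 × 1/4 = 217
χ² = Σ (O − E)² / E
  purple-stemmed cut-leaf: (178 − 217)² / 217 = 7.0092
  purple-stemmed potato-leaf: (287 − 217)² / 217 = 22.5806
  green-stemmed cut-leaf: (219 − 217)² / 217 = 0.0184
  green-stemmed potato-leaf: (184 − 217)² / 217 = 5.0184
χ² = 7.0092 + 22.5806 + 0.0184 + 5.0184 = 34.6266 ≈ 34.627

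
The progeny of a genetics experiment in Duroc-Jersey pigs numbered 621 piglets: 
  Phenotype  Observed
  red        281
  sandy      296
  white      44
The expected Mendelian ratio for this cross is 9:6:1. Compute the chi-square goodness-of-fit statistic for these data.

31.164

The 9:6:1 ratio has 16 parts, so with N = 621 the expected counts are:
  red: 621 × 9/16 = 349.3125
  sandy: 621 × 6/16 = 232.875
  white: 621 × 1/16 = 38.8125
χ² = Σ (O − E)² / E
  red: (281 − 349.3125)² / 349.3125 = 13.3594
  sandy: (296 − 232.875)² / 232.875 = 17.1112
  white: (44 − 38.8125)² / 38.8125 = 0.6933
χ² = 13.3594 + 17.1112 + 0.6933 = 31.1639 ≈ 31.164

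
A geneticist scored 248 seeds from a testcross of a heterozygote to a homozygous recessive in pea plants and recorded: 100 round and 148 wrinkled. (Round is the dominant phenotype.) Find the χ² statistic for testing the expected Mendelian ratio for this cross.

9.290

A testcross of a heterozygote (Aa × aa) gives a 1:1 phenotypic ratio.
Expected counts for N = 248 under a 1:1 ratio (total parts = 2):
  round: 248 × 1/2 = 124
  wrinkled: 248 × 1/2 = 124
χ² = Σ (O − E)² / E
  round: (100 − 124)² / 124 = 4.6452
  wrinkled: (148 − 124)² / 124 = 4.6452
χ² = 4.6452 + 4.6452 = 9.2904 ≈ 9.290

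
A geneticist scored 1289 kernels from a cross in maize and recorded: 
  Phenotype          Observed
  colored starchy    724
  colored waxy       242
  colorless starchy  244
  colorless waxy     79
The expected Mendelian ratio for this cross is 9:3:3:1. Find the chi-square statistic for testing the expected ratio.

The 9:3:3:1 ratio has 16 parts, so with N = 1289 the expected counts are:
  colored starchy: 1289 × 9/16 = 725.0625
  colored waxy: 1289 × 3/16 = 241.6875
  colorless starchy: 1289 × 3/16 = 241.6875
  colorless waxy: 1289 × 1/16 = 80.5625
χ² = Σ (O − E)² / E
  colored starchy: (724 − 725.0625)² / 725.0625 = 0.0016
  colored waxy: (242 − 241.6875)² / 241.6875 = 0.0004
  colorless starchy: (244 − 241.6875)² / 241.6875 = 0.0221
  colorless waxy: (79 − 80.5625)² / 80.5625 = 0.0303
χ² = 0.0016 + 0.0004 + 0.0221 + 0.0303 = 0.0544 ≈ 0.054

0.054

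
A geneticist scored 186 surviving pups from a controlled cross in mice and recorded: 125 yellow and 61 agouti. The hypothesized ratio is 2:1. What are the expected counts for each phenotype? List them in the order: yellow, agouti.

124, 62

Under the 2:1 hypothesis (Σ ratio = 3, N = 186):
  yellow: 186 × 2/3 = 124
  agouti: 186 × 1/3 = 62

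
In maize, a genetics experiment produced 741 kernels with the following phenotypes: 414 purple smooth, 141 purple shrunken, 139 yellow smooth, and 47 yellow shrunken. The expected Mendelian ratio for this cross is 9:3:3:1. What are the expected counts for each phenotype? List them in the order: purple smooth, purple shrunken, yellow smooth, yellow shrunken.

Under the 9:3:3:1 hypothesis (Σ ratio = 16, N = 741):
  purple smooth: 741 × 9/16 = 416.8125
  purple shrunken: 741 × 3/16 = 138.9375
  yellow smooth: 741 × 3/16 = 138.9375
  yellow shrunken: 741 × 1/16 = 46.3125

416.8125, 138.9375, 138.9375, 46.3125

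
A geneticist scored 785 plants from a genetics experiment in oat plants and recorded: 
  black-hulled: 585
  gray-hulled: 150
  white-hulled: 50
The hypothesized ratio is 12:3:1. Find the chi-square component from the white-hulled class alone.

0.018

Under the 12:3:1 hypothesis (Σ ratio = 16, N = 785):
  black-hulled: 785 × 12/16 = 588.75
  gray-hulled: 785 × 3/16 = 147.1875
  white-hulled: 785 × 1/16 = 49.0625
Contribution of white-hulled: (50 − 49.0625)² / 49.0625 = 0.0179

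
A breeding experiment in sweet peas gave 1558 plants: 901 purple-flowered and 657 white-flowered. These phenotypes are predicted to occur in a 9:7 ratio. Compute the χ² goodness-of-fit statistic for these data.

1.582

Expected counts for N = 1558 under a 9:7 ratio (total parts = 16):
  purple-flowered: 1558 × 9/16 = 876.375
  white-flowered: 1558 × 7/16 = 681.625
χ² = Σ (O − E)² / E
  purple-flowered: (901 − 876.375)² / 876.375 = 0.6919
  white-flowered: (657 − 681.625)² / 681.625 = 0.8896
χ² = 0.6919 + 0.8896 = 1.5815 ≈ 1.582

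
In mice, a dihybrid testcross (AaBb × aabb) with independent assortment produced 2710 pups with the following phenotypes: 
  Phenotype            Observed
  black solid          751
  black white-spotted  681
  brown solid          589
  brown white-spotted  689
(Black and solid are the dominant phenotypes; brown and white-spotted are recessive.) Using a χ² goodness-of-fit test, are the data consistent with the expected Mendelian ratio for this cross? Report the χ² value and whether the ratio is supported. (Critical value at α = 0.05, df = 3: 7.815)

A dihybrid testcross with independent assortment gives a 1:1:1:1 ratio.
The 1:1:1:1 ratio has 4 parts, so with N = 2710 the expected counts are:
  black solid: 2710 × 1/4 = 677.5
  black white-spotted: 2710 × 1/4 = 677.5
  brown solid: 2710 × 1/4 = 677.5
  brown white-spotted: 2710 × 1/4 = 677.5
χ² = Σ (O − E)² / E
  black solid: (751 − 677.5)² / 677.5 = 7.9738
  black white-spotted: (681 − 677.5)² / 677.5 = 0.0181
  brown solid: (589 − 677.5)² / 677.5 = 11.5605
  brown white-spotted: (689 − 677.5)² / 677.5 = 0.1952
χ² = 7.9738 + 0.0181 + 11.5605 + 0.1952 = 19.7476 ≈ 19.748
Degrees of freedom = 4 − 1 = 3; critical value at α = 0.05 is 7.815.
Since 19.748 > 7.815, we reject the null hypothesis — the data do not fit the 1:1:1:1 ratio.

19.748; not consistent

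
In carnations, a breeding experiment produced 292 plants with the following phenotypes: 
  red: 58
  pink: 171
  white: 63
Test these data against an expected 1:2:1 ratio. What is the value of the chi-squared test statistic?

8.733

Total ratio parts = 4. Expected numbers out of 292:
  red: 292 × 1/4 = 73
  pink: 292 × 2/4 = 146
  white: 292 × 1/4 = 73
χ² = Σ (O − E)² / E
  red: (58 − 73)² / 73 = 3.0822
  pink: (171 − 146)² / 146 = 4.2808
  white: (63 − 73)² / 73 = 1.3699
χ² = 3.0822 + 4.2808 + 1.3699 = 8.7329 ≈ 8.733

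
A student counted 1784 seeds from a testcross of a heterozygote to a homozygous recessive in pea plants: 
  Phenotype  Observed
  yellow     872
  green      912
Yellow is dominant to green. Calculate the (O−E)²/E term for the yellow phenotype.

A testcross of a heterozygote (Aa × aa) gives a 1:1 phenotypic ratio.
Total ratio parts = 2. Expected numbers out of 1784:
  yellow: 1784 × 1/2 = 892
  green: 1784 × 1/2 = 892
Contribution of yellow: (872 − 892)² / 892 = 0.4484

0.448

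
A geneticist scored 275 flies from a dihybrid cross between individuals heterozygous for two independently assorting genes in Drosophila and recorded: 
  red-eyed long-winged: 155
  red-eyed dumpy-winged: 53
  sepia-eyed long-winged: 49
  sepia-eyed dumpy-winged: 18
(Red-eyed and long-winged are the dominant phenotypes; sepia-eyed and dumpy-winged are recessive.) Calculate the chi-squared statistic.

0.206

A dihybrid F₂ with independent assortment and complete dominance at both loci gives a 9:3:3:1 phenotypic ratio.
Under the 9:3:3:1 hypothesis (Σ ratio = 16, N = 275):
  red-eyed long-winged: 275 × 9/16 = 154.6875
  red-eyed dumpy-winged: 275 × 3/16 = 51.5625
  sepia-eyed long-winged: 275 × 3/16 = 51.5625
  sepia-eyed dumpy-winged: 275 × 1/16 = 17.1875
χ² = Σ (O − E)² / E
  red-eyed long-winged: (155 − 154.6875)² / 154.6875 = 0.0006
  red-eyed dumpy-winged: (53 − 51.5625)² / 51.5625 = 0.0401
  sepia-eyed long-winged: (49 − 51.5625)² / 51.5625 = 0.1273
  sepia-eyed dumpy-winged: (18 − 17.1875)² / 17.1875 = 0.0384
χ² = 0.0006 + 0.0401 + 0.1273 + 0.0384 = 0.2064 ≈ 0.206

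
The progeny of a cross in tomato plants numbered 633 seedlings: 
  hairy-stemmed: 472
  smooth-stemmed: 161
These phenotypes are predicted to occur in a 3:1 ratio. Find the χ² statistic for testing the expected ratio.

Total ratio parts = 4. Expected numbers out of 633:
  hairy-stemmed: 633 × 3/4 = 474.75
  smooth-stemmed: 633 × 1/4 = 158.25
χ² = Σ (O − E)² / E
  hairy-stemmed: (472 − 474.75)² / 474.75 = 0.0159
  smooth-stemmed: (161 − 158.25)² / 158.25 = 0.0478
χ² = 0.0159 + 0.0478 = 0.0637 ≈ 0.064

0.064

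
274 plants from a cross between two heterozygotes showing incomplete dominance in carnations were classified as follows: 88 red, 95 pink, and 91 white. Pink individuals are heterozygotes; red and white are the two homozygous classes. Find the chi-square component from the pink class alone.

12.876

With incomplete dominance, a heterozygote × heterozygote cross gives a 1:2:1 phenotypic ratio.
Expected counts for N = 274 under a 1:2:1 ratio (total parts = 4):
  red: 274 × 1/4 = 68.5
  pink: 274 × 2/4 = 137
  white: 274 × 1/4 = 68.5
Contribution of pink: (95 − 137)² / 137 = 12.8759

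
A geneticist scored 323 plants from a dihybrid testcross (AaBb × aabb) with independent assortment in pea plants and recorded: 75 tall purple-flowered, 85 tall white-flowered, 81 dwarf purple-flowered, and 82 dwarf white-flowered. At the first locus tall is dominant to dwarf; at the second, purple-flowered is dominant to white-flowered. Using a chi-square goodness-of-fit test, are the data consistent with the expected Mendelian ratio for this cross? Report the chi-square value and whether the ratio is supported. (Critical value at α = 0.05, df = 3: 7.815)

0.653; consistent

A dihybrid testcross with independent assortment gives a 1:1:1:1 ratio.
The 1:1:1:1 ratio has 4 parts, so with N = 323 the expected counts are:
  tall purple-flowered: 323 × 1/4 = 80.75
  tall white-flowered: 323 × 1/4 = 80.75
  dwarf purple-flowered: 323 × 1/4 = 80.75
  dwarf white-flowered: 323 × 1/4 = 80.75
χ² = Σ (O − E)² / E
  tall purple-flowered: (75 − 80.75)² / 80.75 = 0.4094
  tall white-flowered: (85 − 80.75)² / 80.75 = 0.2237
  dwarf purple-flowered: (81 − 80.75)² / 80.75 = 0.0008
  dwarf white-flowered: (82 − 80.75)² / 80.75 = 0.0193
χ² = 0.4094 + 0.2237 + 0.0008 + 0.0193 = 0.6532 ≈ 0.653
Degrees of freedom = 4 − 1 = 3; critical value at α = 0.05 is 7.815.
Since 0.653 < 7.815, we fail to reject the null hypothesis — the data are consistent with the 1:1:1:1 ratio.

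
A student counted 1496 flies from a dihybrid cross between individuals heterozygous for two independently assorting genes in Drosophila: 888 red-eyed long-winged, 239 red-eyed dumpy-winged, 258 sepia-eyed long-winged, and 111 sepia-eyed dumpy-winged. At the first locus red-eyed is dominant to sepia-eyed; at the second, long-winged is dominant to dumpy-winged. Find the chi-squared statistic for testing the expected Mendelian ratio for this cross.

13.790

A dihybrid F₂ with independent assortment and complete dominance at both loci gives a 9:3:3:1 phenotypic ratio.
Total ratio parts = 16. Expected numbers out of 1496:
  red-eyed long-winged: 1496 × 9/16 = 841.5
  red-eyed dumpy-winged: 1496 × 3/16 = 280.5
  sepia-eyed long-winged: 1496 × 3/16 = 280.5
  sepia-eyed dumpy-winged: 1496 × 1/16 = 93.5
χ² = Σ (O − E)² / E
  red-eyed long-winged: (888 − 841.5)² / 841.5 = 2.5695
  red-eyed dumpy-winged: (239 − 280.5)² / 280.5 = 6.1399
  sepia-eyed long-winged: (258 − 280.5)² / 280.5 = 1.8048
  sepia-eyed dumpy-winged: (111 − 93.5)² / 93.5 = 3.2754
χ² = 2.5695 + 6.1399 + 1.8048 + 3.2754 = 13.7896 ≈ 13.790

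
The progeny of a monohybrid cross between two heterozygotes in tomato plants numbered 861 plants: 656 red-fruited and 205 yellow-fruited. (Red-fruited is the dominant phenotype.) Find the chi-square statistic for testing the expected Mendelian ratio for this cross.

0.651

For a monohybrid cross between heterozygotes with complete dominance, the expected phenotypic ratio is 3:1.
The 3:1 ratio has 4 parts, so with N = 861 the expected counts are:
  red-fruited: 861 × 3/4 = 645.75
  yellow-fruited: 861 × 1/4 = 215.25
χ² = Σ (O − E)² / E
  red-fruited: (656 − 645.75)² / 645.75 = 0.1627
  yellow-fruited: (205 − 215.25)² / 215.25 = 0.4881
χ² = 0.1627 + 0.4881 = 0.6508 ≈ 0.651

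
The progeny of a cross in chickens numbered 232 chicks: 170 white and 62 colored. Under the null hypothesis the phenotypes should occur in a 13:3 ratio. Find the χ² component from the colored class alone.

Total ratio parts = 16. Expected numbers out of 232:
  white: 232 × 13/16 = 188.5
  colored: 232 × 3/16 = 43.5
Contribution of colored: (62 − 43.5)² / 43.5 = 7.8678

7.868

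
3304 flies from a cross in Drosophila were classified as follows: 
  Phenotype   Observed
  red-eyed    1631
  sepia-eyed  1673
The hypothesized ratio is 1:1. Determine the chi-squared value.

The 1:1 ratio has 2 parts, so with N = 3304 the expected counts are:
  red-eyed: 3304 × 1/2 = 1652
  sepia-eyed: 3304 × 1/2 = 1652
χ² = Σ (O − E)² / E
  red-eyed: (1631 − 1652)² / 1652 = 0.2669
  sepia-eyed: (1673 − 1652)² / 1652 = 0.2669
χ² = 0.2669 + 0.2669 = 0.5338 ≈ 0.534

0.534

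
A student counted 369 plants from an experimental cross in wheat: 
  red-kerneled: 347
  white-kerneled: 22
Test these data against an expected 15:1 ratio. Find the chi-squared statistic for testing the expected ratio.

0.052

The 15:1 ratio has 16 parts, so with N = 369 the expected counts are:
  red-kerneled: 369 × 15/16 = 345.9375
  white-kerneled: 369 × 1/16 = 23.0625
χ² = Σ (O − E)² / E
  red-kerneled: (347 − 345.9375)² / 345.9375 = 0.0033
  white-kerneled: (22 − 23.0625)² / 23.0625 = 0.0489
χ² = 0.0033 + 0.0489 = 0.0522 ≈ 0.052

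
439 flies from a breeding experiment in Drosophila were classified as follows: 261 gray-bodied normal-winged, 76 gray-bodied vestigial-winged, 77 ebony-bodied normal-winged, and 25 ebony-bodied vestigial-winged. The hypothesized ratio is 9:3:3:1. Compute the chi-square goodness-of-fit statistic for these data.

Under the 9:3:3:1 hypothesis (Σ ratio = 16, N = 439):
  gray-bodied normal-winged: 439 × 9/16 = 246.9375
  gray-bodied vestigial-winged: 439 × 3/16 = 82.3125
  ebony-bodied normal-winged: 439 × 3/16 = 82.3125
  ebony-bodied vestigial-winged: 439 × 1/16 = 27.4375
χ² = Σ (O − E)² / E
  gray-bodied normal-winged: (261 − 246.9375)² / 246.9375 = 0.8008
  gray-bodied vestigial-winged: (76 − 82.3125)² / 82.3125 = 0.4841
  ebony-bodied normal-winged: (77 − 82.3125)² / 82.3125 = 0.3429
  ebony-bodied vestigial-winged: (25 − 27.4375)² / 27.4375 = 0.2165
χ² = 0.8008 + 0.4841 + 0.3429 + 0.2165 = 1.8443 ≈ 1.844

1.844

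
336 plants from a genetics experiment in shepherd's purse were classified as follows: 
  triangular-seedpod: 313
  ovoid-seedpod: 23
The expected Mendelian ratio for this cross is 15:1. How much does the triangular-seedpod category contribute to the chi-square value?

0.013

The 15:1 ratio has 16 parts, so with N = 336 the expected counts are:
  triangular-seedpod: 336 × 15/16 = 315
  ovoid-seedpod: 336 × 1/16 = 21
Contribution of triangular-seedpod: (313 − 315)² / 315 = 0.0127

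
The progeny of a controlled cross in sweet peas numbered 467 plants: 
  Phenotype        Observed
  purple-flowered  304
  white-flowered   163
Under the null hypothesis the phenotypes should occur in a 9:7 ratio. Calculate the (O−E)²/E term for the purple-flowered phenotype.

6.497

Under the 9:7 hypothesis (Σ ratio = 16, N = 467):
  purple-flowered: 467 × 9/16 = 262.6875
  white-flowered: 467 × 7/16 = 204.3125
Contribution of purple-flowered: (304 − 262.6875)² / 262.6875 = 6.4972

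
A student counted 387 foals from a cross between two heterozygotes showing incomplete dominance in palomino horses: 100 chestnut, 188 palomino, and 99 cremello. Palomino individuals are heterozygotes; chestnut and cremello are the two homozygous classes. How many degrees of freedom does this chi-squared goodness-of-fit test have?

With incomplete dominance, a heterozygote × heterozygote cross gives a 1:2:1 phenotypic ratio.
A goodness-of-fit test with 3 phenotype classes has df = 3 − 1 = 2.

2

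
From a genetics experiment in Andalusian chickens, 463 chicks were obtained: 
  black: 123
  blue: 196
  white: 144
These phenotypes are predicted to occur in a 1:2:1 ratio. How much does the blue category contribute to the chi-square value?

5.444

Expected counts for N = 463 under a 1:2:1 ratio (total parts = 4):
  black: 463 × 1/4 = 115.75
  blue: 463 × 2/4 = 231.5
  white: 463 × 1/4 = 115.75
Contribution of blue: (196 − 231.5)² / 231.5 = 5.4438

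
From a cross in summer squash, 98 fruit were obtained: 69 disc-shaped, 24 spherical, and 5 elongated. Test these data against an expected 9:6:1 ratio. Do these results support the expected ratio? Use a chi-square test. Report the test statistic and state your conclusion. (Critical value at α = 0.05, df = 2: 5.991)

Expected counts for N = 98 under a 9:6:1 ratio (total parts = 16):
  disc-shaped: 98 × 9/16 = 55.125
  spherical: 98 × 6/16 = 36.75
  elongated: 98 × 1/16 = 6.125
χ² = Σ (O − E)² / E
  disc-shaped: (69 − 55.125)² / 55.125 = 3.4923
  spherical: (24 − 36.75)² / 36.75 = 4.4235
  elongated: (5 − 6.125)² / 6.125 = 0.2066
χ² = 3.4923 + 4.4235 + 0.2066 = 8.1224 ≈ 8.122
Degrees of freedom = 3 − 1 = 2; critical value at α = 0.05 is 5.991.
Since 8.122 > 5.991, we reject the null hypothesis — the data do not fit the 9:6:1 ratio.

8.122; not consistent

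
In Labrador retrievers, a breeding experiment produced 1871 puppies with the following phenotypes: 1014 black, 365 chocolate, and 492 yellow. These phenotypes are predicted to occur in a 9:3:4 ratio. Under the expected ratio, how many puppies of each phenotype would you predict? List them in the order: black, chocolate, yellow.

Total ratio parts = 16. Expected numbers out of 1871:
  black: 1871 × 9/16 = 1052.4375
  chocolate: 1871 × 3/16 = 350.8125
  yellow: 1871 × 4/16 = 467.75

1052.4375, 350.8125, 467.75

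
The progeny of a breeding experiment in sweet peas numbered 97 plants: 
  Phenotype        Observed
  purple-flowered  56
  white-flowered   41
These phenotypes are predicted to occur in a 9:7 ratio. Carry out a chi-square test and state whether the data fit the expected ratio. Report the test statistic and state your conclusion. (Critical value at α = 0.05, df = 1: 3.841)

0.087; consistent

The 9:7 ratio has 16 parts, so with N = 97 the expected counts are:
  purple-flowered: 97 × 9/16 = 54.5625
  white-flowered: 97 × 7/16 = 42.4375
χ² = Σ (O − E)² / E
  purple-flowered: (56 − 54.5625)² / 54.5625 = 0.0379
  white-flowered: (41 − 42.4375)² / 42.4375 = 0.0487
χ² = 0.0379 + 0.0487 = 0.0866 ≈ 0.087
Degrees of freedom = 2 − 1 = 1; critical value at α = 0.05 is 3.841.
Since 0.087 < 3.841, we fail to reject the null hypothesis — the data are consistent with the 9:7 ratio.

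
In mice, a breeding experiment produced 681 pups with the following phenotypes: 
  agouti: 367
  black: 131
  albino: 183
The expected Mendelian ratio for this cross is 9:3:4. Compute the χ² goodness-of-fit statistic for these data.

1.714

Under the 9:3:4 hypothesis (Σ ratio = 16, N = 681):
  agouti: 681 × 9/16 = 383.0625
  black: 681 × 3/16 = 127.6875
  albino: 681 × 4/16 = 170.25
χ² = Σ (O − E)² / E
  agouti: (367 − 383.0625)² / 383.0625 = 0.6735
  black: (131 − 127.6875)² / 127.6875 = 0.0859
  albino: (183 − 170.25)² / 170.25 = 0.9548
χ² = 0.6735 + 0.0859 + 0.9548 = 1.7142 ≈ 1.714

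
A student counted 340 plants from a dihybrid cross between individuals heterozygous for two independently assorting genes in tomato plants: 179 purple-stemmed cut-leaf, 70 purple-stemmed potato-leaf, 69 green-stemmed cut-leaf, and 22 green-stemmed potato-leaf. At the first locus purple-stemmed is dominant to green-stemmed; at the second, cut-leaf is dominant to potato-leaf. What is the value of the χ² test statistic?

A dihybrid F₂ with independent assortment and complete dominance at both loci gives a 9:3:3:1 phenotypic ratio.
Under the 9:3:3:1 hypothesis (Σ ratio = 16, N = 340):
  purple-stemmed cut-leaf: 340 × 9/16 = 191.25
  purple-stemmed potato-leaf: 340 × 3/16 = 63.75
  green-stemmed cut-leaf: 340 × 3/16 = 63.75
  green-stemmed potato-leaf: 340 × 1/16 = 21.25
χ² = Σ (O − E)² / E
  purple-stemmed cut-leaf: (179 − 191.25)² / 191.25 = 0.7846
  purple-stemmed potato-leaf: (70 − 63.75)² / 63.75 = 0.6127
  green-stemmed cut-leaf: (69 − 63.75)² / 63.75 = 0.4324
  green-stemmed potato-leaf: (22 − 21.25)² / 21.25 = 0.0265
χ² = 0.7846 + 0.6127 + 0.4324 + 0.0265 = 1.8562 ≈ 1.856

1.856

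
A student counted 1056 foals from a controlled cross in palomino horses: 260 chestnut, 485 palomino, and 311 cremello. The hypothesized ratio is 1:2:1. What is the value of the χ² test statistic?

11.930

Total ratio parts = 4. Expected numbers out of 1056:
  chestnut: 1056 × 1/4 = 264
  palomino: 1056 × 2/4 = 528
  cremello: 1056 × 1/4 = 264
χ² = Σ (O − E)² / E
  chestnut: (260 − 264)² / 264 = 0.0606
  palomino: (485 − 528)² / 528 = 3.5019
  cremello: (311 − 264)² / 264 = 8.3674
χ² = 0.0606 + 3.5019 + 8.3674 = 11.9299 ≈ 11.930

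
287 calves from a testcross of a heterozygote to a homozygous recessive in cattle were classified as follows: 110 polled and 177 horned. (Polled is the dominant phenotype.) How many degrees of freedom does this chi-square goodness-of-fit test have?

A testcross of a heterozygote (Aa × aa) gives a 1:1 phenotypic ratio.
A goodness-of-fit test with 2 phenotype classes has df = 2 − 1 = 1.

1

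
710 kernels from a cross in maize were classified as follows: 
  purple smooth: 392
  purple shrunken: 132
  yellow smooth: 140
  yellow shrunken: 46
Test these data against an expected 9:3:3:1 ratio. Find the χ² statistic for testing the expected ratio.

0.560

Total ratio parts = 16. Expected numbers out of 710:
  purple smooth: 710 × 9/16 = 399.375
  purple shrunken: 710 × 3/16 = 133.125
  yellow smooth: 710 × 3/16 = 133.125
  yellow shrunken: 710 × 1/16 = 44.375
χ² = Σ (O − E)² / E
  purple smooth: (392 − 399.375)² / 399.375 = 0.1362
  purple shrunken: (132 − 133.125)² / 133.125 = 0.0095
  yellow smooth: (140 − 133.125)² / 133.125 = 0.3550
  yellow shrunken: (46 − 44.375)² / 44.375 = 0.0595
χ² = 0.1362 + 0.0095 + 0.3550 + 0.0595 = 0.5602 ≈ 0.560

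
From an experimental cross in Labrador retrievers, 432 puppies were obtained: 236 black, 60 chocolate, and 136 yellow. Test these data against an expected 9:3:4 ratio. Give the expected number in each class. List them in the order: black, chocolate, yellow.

The 9:3:4 ratio has 16 parts, so with N = 432 the expected counts are:
  black: 432 × 9/16 = 243
  chocolate: 432 × 3/16 = 81
  yellow: 432 × 4/16 = 108

243, 81, 108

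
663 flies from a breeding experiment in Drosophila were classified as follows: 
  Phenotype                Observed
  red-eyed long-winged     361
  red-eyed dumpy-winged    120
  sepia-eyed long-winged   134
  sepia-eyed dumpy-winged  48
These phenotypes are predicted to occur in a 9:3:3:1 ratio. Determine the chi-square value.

2.326

Under the 9:3:3:1 hypothesis (Σ ratio = 16, N = 663):
  red-eyed long-winged: 663 × 9/16 = 372.9375
  red-eyed dumpy-winged: 663 × 3/16 = 124.3125
  sepia-eyed long-winged: 663 × 3/16 = 124.3125
  sepia-eyed dumpy-winged: 663 × 1/16 = 41.4375
χ² = Σ (O − E)² / E
  red-eyed long-winged: (361 − 372.9375)² / 372.9375 = 0.3821
  red-eyed dumpy-winged: (120 − 124.3125)² / 124.3125 = 0.1496
  sepia-eyed long-winged: (134 − 124.3125)² / 124.3125 = 0.7549
  sepia-eyed dumpy-winged: (48 − 41.4375)² / 41.4375 = 1.0393
χ² = 0.3821 + 0.1496 + 0.7549 + 1.0393 = 2.3259 ≈ 2.326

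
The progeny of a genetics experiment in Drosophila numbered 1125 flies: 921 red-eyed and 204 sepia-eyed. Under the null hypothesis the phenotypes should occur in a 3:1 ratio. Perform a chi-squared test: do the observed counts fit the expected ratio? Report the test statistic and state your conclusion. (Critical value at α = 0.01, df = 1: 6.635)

Under the 3:1 hypothesis (Σ ratio = 4, N = 1125):
  red-eyed: 1125 × 3/4 = 843.75
  sepia-eyed: 1125 × 1/4 = 281.25
χ² = Σ (O − E)² / E
  red-eyed: (921 − 843.75)² / 843.75 = 7.0727
  sepia-eyed: (204 − 281.25)² / 281.25 = 21.2180
χ² = 7.0727 + 21.2180 = 28.2907 ≈ 28.291
Degrees of freedom = 2 − 1 = 1; critical value at α = 0.01 is 6.635.
Since 28.291 > 6.635, we reject the null hypothesis — the data do not fit the 3:1 ratio.

28.291; not consistent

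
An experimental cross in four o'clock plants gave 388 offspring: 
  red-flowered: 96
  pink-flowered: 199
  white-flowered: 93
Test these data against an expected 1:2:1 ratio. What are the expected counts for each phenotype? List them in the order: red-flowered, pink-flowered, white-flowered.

Total ratio parts = 4. Expected numbers out of 388:
  red-flowered: 388 × 1/4 = 97
  pink-flowered: 388 × 2/4 = 194
  white-flowered: 388 × 1/4 = 97

97, 194, 97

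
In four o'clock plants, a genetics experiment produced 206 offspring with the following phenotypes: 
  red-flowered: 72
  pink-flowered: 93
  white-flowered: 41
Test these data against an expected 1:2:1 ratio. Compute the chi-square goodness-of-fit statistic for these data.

Total ratio parts = 4. Expected numbers out of 206:
  red-flowered: 206 × 1/4 = 51.5
  pink-flowered: 206 × 2/4 = 103
  white-flowered: 206 × 1/4 = 51.5
χ² = Σ (O − E)² / E
  red-flowered: (72 − 51.5)² / 51.5 = 8.1602
  pink-flowered: (93 − 103)² / 103 = 0.9709
  white-flowered: (41 − 51.5)² / 51.5 = 2.1408
χ² = 8.1602 + 0.9709 + 2.1408 = 11.2719 ≈ 11.272

11.272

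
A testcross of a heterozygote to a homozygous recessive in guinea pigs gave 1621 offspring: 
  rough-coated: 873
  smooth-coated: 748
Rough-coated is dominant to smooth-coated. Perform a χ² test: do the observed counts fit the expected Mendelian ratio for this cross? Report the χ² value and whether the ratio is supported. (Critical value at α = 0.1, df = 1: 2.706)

9.639; not consistent

A testcross of a heterozygote (Aa × aa) gives a 1:1 phenotypic ratio.
Under the 1:1 hypothesis (Σ ratio = 2, N = 1621):
  rough-coated: 1621 × 1/2 = 810.5
  smooth-coated: 1621 × 1/2 = 810.5
χ² = Σ (O − E)² / E
  rough-coated: (873 − 810.5)² / 810.5 = 4.8196
  smooth-coated: (748 − 810.5)² / 810.5 = 4.8196
χ² = 4.8196 + 4.8196 = 9.6392 ≈ 9.639
Degrees of freedom = 2 − 1 = 1; critical value at α = 0.1 is 2.706.
Since 9.639 > 2.706, we reject the null hypothesis — the data do not fit the 1:1 ratio.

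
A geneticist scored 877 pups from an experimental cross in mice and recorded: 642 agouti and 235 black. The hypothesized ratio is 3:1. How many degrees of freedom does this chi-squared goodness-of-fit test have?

A goodness-of-fit test with 2 phenotype classes has df = 2 − 1 = 1.

1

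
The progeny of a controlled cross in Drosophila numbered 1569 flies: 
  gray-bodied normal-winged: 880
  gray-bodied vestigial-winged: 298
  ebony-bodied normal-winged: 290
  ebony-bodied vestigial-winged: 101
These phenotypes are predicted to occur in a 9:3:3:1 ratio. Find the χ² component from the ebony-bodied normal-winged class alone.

Expected counts for N = 1569 under a 9:3:3:1 ratio (total parts = 16):
  gray-bodied normal-winged: 1569 × 9/16 = 882.5625
  gray-bodied vestigial-winged: 1569 × 3/16 = 294.1875
  ebony-bodied normal-winged: 1569 × 3/16 = 294.1875
  ebony-bodied vestigial-winged: 1569 × 1/16 = 98.0625
Contribution of ebony-bodied normal-winged: (290 − 294.1875)² / 294.1875 = 0.0596

0.060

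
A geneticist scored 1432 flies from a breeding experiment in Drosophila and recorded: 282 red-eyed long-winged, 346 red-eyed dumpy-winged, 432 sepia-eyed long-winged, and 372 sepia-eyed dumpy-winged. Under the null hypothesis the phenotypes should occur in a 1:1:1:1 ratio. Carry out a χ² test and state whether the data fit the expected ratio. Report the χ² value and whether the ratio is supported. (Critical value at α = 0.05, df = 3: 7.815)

The 1:1:1:1 ratio has 4 parts, so with N = 1432 the expected counts are:
  red-eyed long-winged: 1432 × 1/4 = 358
  red-eyed dumpy-winged: 1432 × 1/4 = 358
  sepia-eyed long-winged: 1432 × 1/4 = 358
  sepia-eyed dumpy-winged: 1432 × 1/4 = 358
χ² = Σ (O − E)² / E
  red-eyed long-winged: (282 − 358)² / 358 = 16.1341
  red-eyed dumpy-winged: (346 − 358)² / 358 = 0.4022
  sepia-eyed long-winged: (432 − 358)² / 358 = 15.2961
  sepia-eyed dumpy-winged: (372 − 358)² / 358 = 0.5475
χ² = 16.1341 + 0.4022 + 15.2961 + 0.5475 = 32.3799 ≈ 32.380
Degrees of freedom = 4 − 1 = 3; critical value at α = 0.05 is 7.815.
Since 32.380 > 7.815, we reject the null hypothesis — the data do not fit the 1:1:1:1 ratio.

32.380; not consistent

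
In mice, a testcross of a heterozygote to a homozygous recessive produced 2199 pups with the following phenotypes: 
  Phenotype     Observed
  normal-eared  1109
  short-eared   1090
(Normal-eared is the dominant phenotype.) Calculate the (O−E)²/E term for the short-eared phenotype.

0.082

A testcross of a heterozygote (Aa × aa) gives a 1:1 phenotypic ratio.
Total ratio parts = 2. Expected numbers out of 2199:
  normal-eared: 2199 × 1/2 = 1099.5
  short-eared: 2199 × 1/2 = 1099.5
Contribution of short-eared: (1090 − 1099.5)² / 1099.5 = 0.0821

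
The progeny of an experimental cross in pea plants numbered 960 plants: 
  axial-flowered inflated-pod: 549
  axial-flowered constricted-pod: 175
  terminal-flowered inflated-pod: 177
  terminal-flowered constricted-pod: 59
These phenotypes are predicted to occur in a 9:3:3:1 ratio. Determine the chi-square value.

Under the 9:3:3:1 hypothesis (Σ ratio = 16, N = 960):
  axial-flowered inflated-pod: 960 × 9/16 = 540
  axial-flowered constricted-pod: 960 × 3/16 = 180
  terminal-flowered inflated-pod: 960 × 3/16 = 180
  terminal-flowered constricted-pod: 960 × 1/16 = 60
χ² = Σ (O − E)² / E
  axial-flowered inflated-pod: (549 − 540)² / 540 = 0.1500
  axial-flowered constricted-pod: (175 − 180)² / 180 = 0.1389
  terminal-flowered inflated-pod: (177 − 180)² / 180 = 0.0500
  terminal-flowered constricted-pod: (59 − 60)² / 60 = 0.0167
χ² = 0.1500 + 0.1389 + 0.0500 + 0.0167 = 0.3556 ≈ 0.356

0.356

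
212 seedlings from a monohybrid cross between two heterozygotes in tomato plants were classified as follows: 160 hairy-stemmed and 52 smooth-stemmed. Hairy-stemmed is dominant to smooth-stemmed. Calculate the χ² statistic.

For a monohybrid cross between heterozygotes with complete dominance, the expected phenotypic ratio is 3:1.
Expected counts for N = 212 under a 3:1 ratio (total parts = 4):
  hairy-stemmed: 212 × 3/4 = 159
  smooth-stemmed: 212 × 1/4 = 53
χ² = Σ (O − E)² / E
  hairy-stemmed: (160 − 159)² / 159 = 0.0063
  smooth-stemmed: (52 − 53)² / 53 = 0.0189
χ² = 0.0063 + 0.0189 = 0.0252 ≈ 0.025

0.025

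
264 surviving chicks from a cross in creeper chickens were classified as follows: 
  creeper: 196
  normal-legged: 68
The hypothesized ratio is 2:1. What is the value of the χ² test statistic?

6.818

Under the 2:1 hypothesis (Σ ratio = 3, N = 264):
  creeper: 264 × 2/3 = 176
  normal-legged: 264 × 1/3 = 88
χ² = Σ (O − E)² / E
  creeper: (196 − 176)² / 176 = 2.2727
  normal-legged: (68 − 88)² / 88 = 4.5455
χ² = 2.2727 + 4.5455 = 6.8182 ≈ 6.818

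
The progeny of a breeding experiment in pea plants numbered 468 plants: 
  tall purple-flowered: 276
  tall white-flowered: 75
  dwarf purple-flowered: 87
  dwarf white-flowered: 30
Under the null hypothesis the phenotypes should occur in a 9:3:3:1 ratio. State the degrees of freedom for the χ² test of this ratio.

3

A goodness-of-fit test with 4 phenotype classes has df = 4 − 1 = 3.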